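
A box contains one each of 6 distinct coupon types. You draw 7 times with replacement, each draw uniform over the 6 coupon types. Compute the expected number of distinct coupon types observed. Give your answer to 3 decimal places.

4.326

Let Xⱼ=1 if type j appears at least once. P(Xⱼ=1) = 1 − ((6−1)/6)^7 = 201811/279936.
E[#distinct] = 6·201811/279936 = 201811/46656.
≈ 4.326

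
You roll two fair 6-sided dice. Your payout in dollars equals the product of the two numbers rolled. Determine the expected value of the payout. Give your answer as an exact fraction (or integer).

49/4 dollars

Distribution of the product of the two numbers rolled: 1 w.p. 1/36, 2 w.p. 1/18, 3 w.p. 1/18, 4 w.p. 1/12, 5 w.p. 1/18, 6 w.p. 1/9, …
E[payout] = (1/36)·1 + (1/18)·2 + (1/18)·3 + (1/12)·4 + (1/18)·5 + (1/9)·6 + (1/18)·8 + (1/36)·9 + (1/18)·10 + (1/9)·12 + (1/18)·15 + (1/36)·16 + (1/18)·18 + (1/18)·20 + (1/18)·24 + (1/36)·25 + (1/18)·30 + (1/36)·36 = 49/4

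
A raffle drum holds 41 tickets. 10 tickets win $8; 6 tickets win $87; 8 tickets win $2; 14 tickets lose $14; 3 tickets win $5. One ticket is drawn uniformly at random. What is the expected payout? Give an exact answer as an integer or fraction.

E[payout] = (10/41)·8 + (6/41)·87 + (8/41)·2 + (14/41)·(-14) + (3/41)·5 = 437/41

437/41 dollars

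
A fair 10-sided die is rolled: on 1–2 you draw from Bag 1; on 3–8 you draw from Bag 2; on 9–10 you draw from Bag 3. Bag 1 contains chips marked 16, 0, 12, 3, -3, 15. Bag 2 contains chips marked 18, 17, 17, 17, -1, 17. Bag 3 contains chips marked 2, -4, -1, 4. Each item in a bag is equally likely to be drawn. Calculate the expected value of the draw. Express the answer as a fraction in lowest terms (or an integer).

E[X | Bag 1] = (16 + 0 + 12 + 3 − 3 + 15)/6 = 43/6
E[X | Bag 2] = (18 + 17 + 17 + 17 − 1 + 17)/6 = 85/6
E[X | Bag 3] = (2 − 4 − 1 + 4)/4 = 1/4
E[X] = (1/5)·43/6 + (3/5)·85/6 + (1/5)·1/4 = 599/60

599/60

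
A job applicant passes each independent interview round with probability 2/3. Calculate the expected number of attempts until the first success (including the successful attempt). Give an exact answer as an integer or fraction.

3/2

For a geometric distribution, E[trials] = 1/p = 1/(2/3) = 3/2.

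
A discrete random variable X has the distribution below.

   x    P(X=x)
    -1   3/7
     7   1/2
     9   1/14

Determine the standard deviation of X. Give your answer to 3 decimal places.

E[X] = 26/7, E[X²] = 215/7
Var(X) = E[X²] − (E[X])² = 215/7 − 676/49 = 829/49
SD(X) = √(829/49) ≈ 4.113

4.113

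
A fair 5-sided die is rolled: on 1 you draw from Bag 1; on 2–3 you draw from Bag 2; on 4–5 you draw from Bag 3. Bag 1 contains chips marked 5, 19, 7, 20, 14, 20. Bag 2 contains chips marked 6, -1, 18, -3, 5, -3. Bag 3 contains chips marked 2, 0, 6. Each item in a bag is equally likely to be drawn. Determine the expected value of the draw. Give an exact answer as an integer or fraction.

161/30

E[X | Bag 1] = (5 + 19 + 7 + 20 + 14 + 20)/6 = 85/6
E[X | Bag 2] = (6 − 1 + 18 − 3 + 5 − 3)/6 = 11/3
E[X | Bag 3] = (2 + 0 + 6)/3 = 8/3
E[X] = (1/5)·85/6 + (2/5)·11/3 + (2/5)·8/3 = 161/30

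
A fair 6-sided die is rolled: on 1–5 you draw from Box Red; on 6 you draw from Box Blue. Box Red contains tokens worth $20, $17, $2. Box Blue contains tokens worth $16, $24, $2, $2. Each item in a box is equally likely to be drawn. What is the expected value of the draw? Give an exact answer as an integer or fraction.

38/3 dollars

E[X | Box Red] = (20 + 17 + 2)/3 = 13
E[X | Box Blue] = (16 + 24 + 2 + 2)/4 = 11
E[X] = (5/6)·13 + (1/6)·11 = 38/3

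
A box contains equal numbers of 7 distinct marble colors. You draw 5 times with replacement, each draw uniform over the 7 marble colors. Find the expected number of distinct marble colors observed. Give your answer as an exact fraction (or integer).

Let Xⱼ=1 if type j appears at least once. P(Xⱼ=1) = 1 − ((7−1)/7)^5 = 9031/16807.
E[#distinct] = 7·9031/16807 = 9031/2401.

9031/2401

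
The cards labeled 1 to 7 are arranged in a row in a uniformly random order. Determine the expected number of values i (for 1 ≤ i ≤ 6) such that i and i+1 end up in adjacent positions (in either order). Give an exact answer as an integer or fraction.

For each i ∈ {1,…,6}, let Xᵢ = 1 if i and i+1 are adjacent. P(Xᵢ=1) = 2·(7−1)!/7! = 2/7.
By linearity, E[ΣXᵢ] = (6)·(2/7) = 12/7.

12/7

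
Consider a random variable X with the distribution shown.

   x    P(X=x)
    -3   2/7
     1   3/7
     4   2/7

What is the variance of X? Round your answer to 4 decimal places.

7.0612

E[X] = (2/7)·(-3) + (3/7)·1 + (2/7)·4 = 5/7
E[X²] = (2/7)·9 + (3/7)·1 + (2/7)·16 = 53/7
Var(X) = 53/7 − (5/7)² = 346/49 ≈ 7.0612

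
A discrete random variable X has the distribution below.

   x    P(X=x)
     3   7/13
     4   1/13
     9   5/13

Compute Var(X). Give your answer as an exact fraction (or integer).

1392/169

E[X] = (7/13)·3 + (1/13)·4 + (5/13)·9 = 70/13
E[X²] = (7/13)·9 + (1/13)·16 + (5/13)·81 = 484/13
Var(X) = 484/13 − (70/13)² = 1392/169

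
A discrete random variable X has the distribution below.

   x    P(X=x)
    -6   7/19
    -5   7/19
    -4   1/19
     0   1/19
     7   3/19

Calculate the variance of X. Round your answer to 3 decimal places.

E[X] = (7/19)·(-6) + (7/19)·(-5) + (1/19)·(-4) + (1/19)·0 + (3/19)·7 = -60/19
E[X²] = (7/19)·36 + (7/19)·25 + (1/19)·16 + (1/19)·0 + (3/19)·49 = 590/19
Var(X) = 590/19 − (-60/19)² = 7610/361 ≈ 21.080

21.080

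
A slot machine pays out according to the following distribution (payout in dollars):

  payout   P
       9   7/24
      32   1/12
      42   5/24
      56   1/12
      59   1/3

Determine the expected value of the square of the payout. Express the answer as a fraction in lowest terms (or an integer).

15185/8

E[X²] = (7/24)·81 + (1/12)·1024 + (5/24)·1764 + (1/12)·3136 + (1/3)·3481
     = 15185/8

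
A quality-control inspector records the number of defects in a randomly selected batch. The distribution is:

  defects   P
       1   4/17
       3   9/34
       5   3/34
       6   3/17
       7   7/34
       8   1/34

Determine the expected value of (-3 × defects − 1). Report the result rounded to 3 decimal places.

-13.618

E[-3x-1] = (4/17)·(-4) + (9/34)·(-10) + (3/34)·(-16) + (3/17)·(-19) + (7/34)·(-22) + (1/34)·(-25)
     = -463/34 ≈ -13.618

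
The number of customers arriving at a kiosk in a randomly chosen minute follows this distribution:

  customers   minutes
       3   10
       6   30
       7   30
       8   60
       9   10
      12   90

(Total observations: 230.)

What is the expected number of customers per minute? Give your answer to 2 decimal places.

Total = 230, so P(customers=3) = 10/230, etc.
E[X] = (1/23)·3 + (3/23)·6 + (3/23)·7 + (6/23)·8 + (1/23)·9 + (9/23)·12
     = 9 ≈ 9.00

9.00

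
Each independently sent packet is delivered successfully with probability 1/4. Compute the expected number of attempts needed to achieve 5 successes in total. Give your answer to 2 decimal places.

By linearity (sum of 5 independent geometric waits), E[trials] = 5/p = 5/(1/4) = 20.
≈ 20.00

20.00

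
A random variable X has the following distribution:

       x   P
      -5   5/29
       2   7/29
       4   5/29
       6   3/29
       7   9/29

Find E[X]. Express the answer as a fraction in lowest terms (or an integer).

90/29

E[X] = (5/29)·(-5) + (7/29)·2 + (5/29)·4 + (3/29)·6 + (9/29)·7
     = 90/29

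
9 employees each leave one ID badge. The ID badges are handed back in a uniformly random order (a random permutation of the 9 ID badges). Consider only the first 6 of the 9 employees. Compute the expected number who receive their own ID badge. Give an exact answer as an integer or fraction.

Let Xᵢ = 1 if person i gets their own ID badge. For each i, P(Xᵢ=1) = 1/9.
By linearity of expectation, E[X₁+…+X_6] = 6·(1/9) = 2/3.

2/3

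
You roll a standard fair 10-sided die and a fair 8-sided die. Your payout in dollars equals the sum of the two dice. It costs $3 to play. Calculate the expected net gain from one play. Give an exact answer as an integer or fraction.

$7

Distribution of the sum of the two dice: 2 w.p. 1/80, 3 w.p. 1/40, 4 w.p. 3/80, 5 w.p. 1/20, 6 w.p. 1/16, 7 w.p. 3/40, …
E[payout] = (1/80)·2 + (1/40)·3 + (3/80)·4 + (1/20)·5 + (1/16)·6 + (3/40)·7 + (7/80)·8 + (1/10)·9 + (1/10)·10 + (1/10)·11 + (7/80)·12 + (3/40)·13 + (1/16)·14 + (1/20)·15 + (3/80)·16 + (1/40)·17 + (1/80)·18 = 10
Expected profit = 10 − 3 = 7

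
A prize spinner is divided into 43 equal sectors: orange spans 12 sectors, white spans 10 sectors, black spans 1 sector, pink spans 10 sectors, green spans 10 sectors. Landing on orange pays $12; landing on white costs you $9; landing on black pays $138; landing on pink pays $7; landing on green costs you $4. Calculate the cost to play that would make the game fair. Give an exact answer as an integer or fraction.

E[payout] = (12/43)·12 + (10/43)·(-9) + (1/43)·138 + (10/43)·7 + (10/43)·(-4) = 222/43
Fair fee = E[payout] = 222/43

222/43 dollars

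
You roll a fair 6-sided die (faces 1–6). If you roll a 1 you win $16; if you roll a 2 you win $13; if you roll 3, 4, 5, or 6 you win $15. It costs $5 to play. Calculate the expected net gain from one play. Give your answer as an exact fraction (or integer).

59/6 dollars

E[payout] = (1/6)·13 + (2/3)·15 + (1/6)·16 = 89/6
Expected profit = 89/6 − 5 = 59/6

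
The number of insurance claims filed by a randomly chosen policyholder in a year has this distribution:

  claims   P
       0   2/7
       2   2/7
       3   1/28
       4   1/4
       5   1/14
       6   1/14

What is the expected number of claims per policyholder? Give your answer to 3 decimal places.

E[X] = (2/7)·0 + (2/7)·2 + (1/28)·3 + (1/4)·4 + (1/14)·5 + (1/14)·6
     = 69/28 ≈ 2.464

2.464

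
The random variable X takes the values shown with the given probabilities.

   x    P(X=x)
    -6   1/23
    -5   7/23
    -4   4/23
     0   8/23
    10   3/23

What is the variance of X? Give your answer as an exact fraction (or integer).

E[X] = (1/23)·(-6) + (7/23)·(-5) + (4/23)·(-4) + (8/23)·0 + (3/23)·10 = -27/23
E[X²] = (1/23)·36 + (7/23)·25 + (4/23)·16 + (8/23)·0 + (3/23)·100 = 25
Var(X) = 25 − (-27/23)² = 12496/529

12496/529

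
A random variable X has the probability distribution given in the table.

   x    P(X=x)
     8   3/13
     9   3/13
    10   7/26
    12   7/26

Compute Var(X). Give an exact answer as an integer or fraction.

373/169

E[X] = (3/13)·8 + (3/13)·9 + (7/26)·10 + (7/26)·12 = 128/13
E[X²] = (3/13)·64 + (3/13)·81 + (7/26)·100 + (7/26)·144 = 1289/13
Var(X) = 1289/13 − (128/13)² = 373/169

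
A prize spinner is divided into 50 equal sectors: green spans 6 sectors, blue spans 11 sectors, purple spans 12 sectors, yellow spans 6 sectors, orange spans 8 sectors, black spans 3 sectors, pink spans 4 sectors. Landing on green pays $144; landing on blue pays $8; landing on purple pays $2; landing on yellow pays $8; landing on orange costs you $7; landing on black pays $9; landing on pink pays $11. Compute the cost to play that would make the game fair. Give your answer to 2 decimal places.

E[payout] = (6/50)·144 + (11/50)·8 + (12/50)·2 + (6/50)·8 + (8/50)·(-7) + (3/50)·9 + (4/50)·11 = 1039/50
Fair fee = E[payout] = 1039/50 ≈ $20.78

$20.78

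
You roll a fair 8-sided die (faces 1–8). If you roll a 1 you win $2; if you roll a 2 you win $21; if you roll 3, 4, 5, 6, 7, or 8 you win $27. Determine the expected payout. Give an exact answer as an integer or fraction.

E[payout] = (1/8)·2 + (1/8)·21 + (3/4)·27 = 185/8

185/8 dollars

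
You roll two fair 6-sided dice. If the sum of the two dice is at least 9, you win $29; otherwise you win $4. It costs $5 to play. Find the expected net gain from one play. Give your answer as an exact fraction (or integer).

E[payout] = (13/18)·4 + (5/18)·29 = 197/18
Expected profit = 197/18 − 5 = 107/18

107/18 dollars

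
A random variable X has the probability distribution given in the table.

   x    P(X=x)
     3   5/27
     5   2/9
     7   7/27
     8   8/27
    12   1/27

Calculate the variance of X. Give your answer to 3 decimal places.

4.579

E[X] = (5/27)·3 + (2/9)·5 + (7/27)·7 + (8/27)·8 + (1/27)·12 = 170/27
E[X²] = (5/27)·9 + (2/9)·25 + (7/27)·49 + (8/27)·64 + (1/27)·144 = 398/9
Var(X) = 398/9 − (170/27)² = 3338/729 ≈ 4.579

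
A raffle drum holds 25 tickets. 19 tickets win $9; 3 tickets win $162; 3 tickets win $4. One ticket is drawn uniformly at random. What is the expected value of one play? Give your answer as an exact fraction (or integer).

E[payout] = (19/25)·9 + (3/25)·162 + (3/25)·4 = 669/25

669/25 dollars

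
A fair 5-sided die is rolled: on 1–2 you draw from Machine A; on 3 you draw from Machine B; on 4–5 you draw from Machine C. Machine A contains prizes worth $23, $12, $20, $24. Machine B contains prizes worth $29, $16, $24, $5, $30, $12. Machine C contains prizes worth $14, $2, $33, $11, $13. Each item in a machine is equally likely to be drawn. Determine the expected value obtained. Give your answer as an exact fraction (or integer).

2641/150 dollars

E[X | Machine A] = (23 + 12 + 20 + 24)/4 = 79/4
E[X | Machine B] = (29 + 16 + 24 + 5 + 30 + 12)/6 = 58/3
E[X | Machine C] = (14 + 2 + 33 + 11 + 13)/5 = 73/5
E[X] = (2/5)·79/4 + (1/5)·58/3 + (2/5)·73/5 = 2641/150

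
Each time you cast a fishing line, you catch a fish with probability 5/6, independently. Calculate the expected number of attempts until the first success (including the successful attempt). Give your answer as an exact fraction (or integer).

For a geometric distribution, E[trials] = 1/p = 1/(5/6) = 6/5.

6/5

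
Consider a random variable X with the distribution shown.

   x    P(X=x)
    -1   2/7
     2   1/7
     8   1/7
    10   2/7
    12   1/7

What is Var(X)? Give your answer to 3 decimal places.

26.490

E[X] = (2/7)·(-1) + (1/7)·2 + (1/7)·8 + (2/7)·10 + (1/7)·12 = 40/7
E[X²] = (2/7)·1 + (1/7)·4 + (1/7)·64 + (2/7)·100 + (1/7)·144 = 414/7
Var(X) = 414/7 − (40/7)² = 1298/49 ≈ 26.490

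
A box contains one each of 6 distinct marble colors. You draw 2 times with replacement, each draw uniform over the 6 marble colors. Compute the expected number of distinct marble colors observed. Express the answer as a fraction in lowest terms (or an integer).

11/6

Let Xⱼ=1 if type j appears at least once. P(Xⱼ=1) = 1 − ((6−1)/6)^2 = 11/36.
E[#distinct] = 6·11/36 = 11/6.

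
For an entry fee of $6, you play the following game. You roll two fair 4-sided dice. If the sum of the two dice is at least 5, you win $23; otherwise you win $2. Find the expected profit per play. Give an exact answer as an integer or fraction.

73/8 dollars

E[payout] = (3/8)·2 + (5/8)·23 = 121/8
Expected profit = 121/8 − 6 = 73/8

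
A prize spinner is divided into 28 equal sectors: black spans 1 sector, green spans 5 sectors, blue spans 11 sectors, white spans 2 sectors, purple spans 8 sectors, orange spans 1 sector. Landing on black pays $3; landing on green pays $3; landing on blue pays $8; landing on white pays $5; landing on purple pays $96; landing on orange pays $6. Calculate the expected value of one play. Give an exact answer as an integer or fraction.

E[payout] = (1/28)·3 + (5/28)·3 + (11/28)·8 + (2/28)·5 + (8/28)·96 + (1/28)·6 = 445/14

445/14 dollars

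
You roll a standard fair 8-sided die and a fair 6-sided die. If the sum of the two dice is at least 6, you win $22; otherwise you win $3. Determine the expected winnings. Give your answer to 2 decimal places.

E[payout] = (5/24)·3 + (19/24)·22 = 433/24
≈ $18.04

$18.04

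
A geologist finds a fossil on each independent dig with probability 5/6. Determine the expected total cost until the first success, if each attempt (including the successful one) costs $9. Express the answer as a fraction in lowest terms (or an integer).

54/5 dollars

E[#attempts] = 1/p = 6/5; E[cost] = 9·6/5 = 54/5.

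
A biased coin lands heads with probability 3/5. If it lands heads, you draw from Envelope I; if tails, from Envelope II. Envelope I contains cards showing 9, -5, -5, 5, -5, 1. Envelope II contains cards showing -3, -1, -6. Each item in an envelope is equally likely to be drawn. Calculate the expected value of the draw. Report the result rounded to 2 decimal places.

E[X | Envelope I] = (9 − 5 − 5 + 5 − 5 + 1)/6 = 0
E[X | Envelope II] = (-3 − 1 − 6)/3 = -10/3
E[X] = (3/5)·0 + (2/5)·(-10/3) = -4/3 ≈ -1.33

-1.33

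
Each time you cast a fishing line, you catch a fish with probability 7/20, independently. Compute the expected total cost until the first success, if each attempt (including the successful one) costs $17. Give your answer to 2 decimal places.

$48.57

E[#attempts] = 1/p = 20/7; E[cost] = 17·20/7 = 340/7.
≈ 48.57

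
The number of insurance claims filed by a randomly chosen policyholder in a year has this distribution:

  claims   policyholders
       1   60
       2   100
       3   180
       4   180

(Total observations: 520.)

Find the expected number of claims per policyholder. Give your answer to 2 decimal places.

2.92

Total = 520, so P(claims=1) = 60/520, etc.
E[X] = (3/26)·1 + (5/26)·2 + (9/26)·3 + (9/26)·4
     = 38/13 ≈ 2.92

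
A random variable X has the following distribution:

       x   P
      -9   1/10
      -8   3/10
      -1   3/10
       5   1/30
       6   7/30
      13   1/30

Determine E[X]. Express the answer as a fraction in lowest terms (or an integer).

E[X] = (1/10)·(-9) + (3/10)·(-8) + (3/10)·(-1) + (1/30)·5 + (7/30)·6 + (1/30)·13
     = -8/5

-8/5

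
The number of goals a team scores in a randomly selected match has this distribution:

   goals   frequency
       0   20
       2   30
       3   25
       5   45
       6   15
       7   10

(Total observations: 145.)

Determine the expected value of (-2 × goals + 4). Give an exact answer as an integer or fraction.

Total = 145, so P(goals=0) = 20/145, etc.
E[-2x+4] = (4/29)·4 + (6/29)·0 + (5/29)·(-2) + (9/29)·(-6) + (3/29)·(-8) + (2/29)·(-10)
     = -92/29

-92/29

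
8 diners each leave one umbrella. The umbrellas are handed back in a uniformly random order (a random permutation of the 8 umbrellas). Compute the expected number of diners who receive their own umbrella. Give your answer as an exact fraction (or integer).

1

Let Xᵢ = 1 if person i gets their own umbrella. For each i, P(Xᵢ=1) = 1/8.
By linearity of expectation, E[X₁+…+X_8] = 8·(1/8) = 1.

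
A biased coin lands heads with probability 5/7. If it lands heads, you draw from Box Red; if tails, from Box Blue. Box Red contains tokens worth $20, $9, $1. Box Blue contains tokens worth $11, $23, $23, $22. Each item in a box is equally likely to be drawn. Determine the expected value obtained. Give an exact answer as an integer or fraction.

179/14 dollars

E[X | Box Red] = (20 + 9 + 1)/3 = 10
E[X | Box Blue] = (11 + 23 + 23 + 22)/4 = 79/4
E[X] = (5/7)·10 + (2/7)·79/4 = 179/14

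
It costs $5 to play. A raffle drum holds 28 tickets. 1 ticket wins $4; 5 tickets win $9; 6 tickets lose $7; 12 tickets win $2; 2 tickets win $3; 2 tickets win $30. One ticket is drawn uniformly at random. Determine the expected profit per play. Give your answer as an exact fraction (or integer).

E[payout] = (1/28)·4 + (5/28)·9 + (6/28)·(-7) + (12/28)·2 + (2/28)·3 + (2/28)·30 = 97/28
Expected profit = 97/28 − 5 = -43/28

-43/28 dollars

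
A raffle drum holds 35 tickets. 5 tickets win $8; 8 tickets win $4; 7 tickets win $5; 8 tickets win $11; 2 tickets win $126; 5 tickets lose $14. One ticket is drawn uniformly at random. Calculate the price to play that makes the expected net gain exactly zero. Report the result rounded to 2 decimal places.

E[payout] = (5/35)·8 + (8/35)·4 + (7/35)·5 + (8/35)·11 + (2/35)·126 + (5/35)·(-14) = 377/35
Fair fee = E[payout] = 377/35 ≈ $10.77

$10.77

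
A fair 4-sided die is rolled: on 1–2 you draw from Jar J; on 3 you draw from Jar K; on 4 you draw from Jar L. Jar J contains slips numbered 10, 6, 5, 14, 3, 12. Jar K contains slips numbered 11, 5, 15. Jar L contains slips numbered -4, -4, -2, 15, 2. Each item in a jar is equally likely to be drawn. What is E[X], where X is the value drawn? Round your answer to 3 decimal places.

E[X | Jar J] = (10 + 6 + 5 + 14 + 3 + 12)/6 = 25/3
E[X | Jar K] = (11 + 5 + 15)/3 = 31/3
E[X | Jar L] = (-4 − 4 − 2 + 15 + 2)/5 = 7/5
E[X] = (1/2)·25/3 + (1/4)·31/3 + (1/4)·7/5 = 71/10 ≈ 7.100

7.100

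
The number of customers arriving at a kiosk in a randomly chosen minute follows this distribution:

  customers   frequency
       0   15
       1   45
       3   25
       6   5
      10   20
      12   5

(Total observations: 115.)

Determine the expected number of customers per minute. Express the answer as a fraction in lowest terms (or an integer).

82/23

Total = 115, so P(customers=0) = 15/115, etc.
E[X] = (3/23)·0 + (9/23)·1 + (5/23)·3 + (1/23)·6 + (4/23)·10 + (1/23)·12
     = 82/23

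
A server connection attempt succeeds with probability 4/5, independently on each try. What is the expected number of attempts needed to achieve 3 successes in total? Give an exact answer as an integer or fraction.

15/4

By linearity (sum of 3 independent geometric waits), E[trials] = 3/p = 3/(4/5) = 15/4.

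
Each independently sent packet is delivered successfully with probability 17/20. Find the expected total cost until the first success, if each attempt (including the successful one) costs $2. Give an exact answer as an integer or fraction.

40/17 dollars

E[#attempts] = 1/p = 20/17; E[cost] = 2·20/17 = 40/17.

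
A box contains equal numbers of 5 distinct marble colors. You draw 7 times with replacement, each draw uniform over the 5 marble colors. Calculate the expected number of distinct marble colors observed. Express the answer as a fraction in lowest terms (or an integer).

61741/15625

Let Xⱼ=1 if type j appears at least once. P(Xⱼ=1) = 1 − ((5−1)/5)^7 = 61741/78125.
E[#distinct] = 5·61741/78125 = 61741/15625.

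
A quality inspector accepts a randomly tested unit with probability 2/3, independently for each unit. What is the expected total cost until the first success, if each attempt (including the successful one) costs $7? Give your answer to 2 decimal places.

$10.50

E[#attempts] = 1/p = 3/2; E[cost] = 7·3/2 = 21/2.
≈ 10.50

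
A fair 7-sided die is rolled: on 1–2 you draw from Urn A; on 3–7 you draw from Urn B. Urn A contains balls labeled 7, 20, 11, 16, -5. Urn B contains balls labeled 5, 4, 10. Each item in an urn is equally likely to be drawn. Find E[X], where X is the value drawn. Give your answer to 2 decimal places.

7.32

E[X | Urn A] = (7 + 20 + 11 + 16 − 5)/5 = 49/5
E[X | Urn B] = (5 + 4 + 10)/3 = 19/3
E[X] = (2/7)·49/5 + (5/7)·19/3 = 769/105 ≈ 7.32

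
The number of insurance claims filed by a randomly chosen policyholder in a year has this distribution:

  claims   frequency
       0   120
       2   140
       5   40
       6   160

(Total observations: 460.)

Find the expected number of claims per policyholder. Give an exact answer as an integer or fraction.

Total = 460, so P(claims=0) = 120/460, etc.
E[X] = (6/23)·0 + (7/23)·2 + (2/23)·5 + (8/23)·6
     = 72/23

72/23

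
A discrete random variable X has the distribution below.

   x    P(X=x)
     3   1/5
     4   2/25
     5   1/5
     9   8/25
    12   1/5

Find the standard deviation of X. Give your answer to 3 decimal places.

E[X] = 36/5, E[X²] = 314/5
Var(X) = E[X²] − (E[X])² = 314/5 − 1296/25 = 274/25
SD(X) = √(274/25) ≈ 3.311

3.311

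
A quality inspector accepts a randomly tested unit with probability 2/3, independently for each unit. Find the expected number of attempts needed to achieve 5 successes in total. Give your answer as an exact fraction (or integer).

By linearity (sum of 5 independent geometric waits), E[trials] = 5/p = 5/(2/3) = 15/2.

15/2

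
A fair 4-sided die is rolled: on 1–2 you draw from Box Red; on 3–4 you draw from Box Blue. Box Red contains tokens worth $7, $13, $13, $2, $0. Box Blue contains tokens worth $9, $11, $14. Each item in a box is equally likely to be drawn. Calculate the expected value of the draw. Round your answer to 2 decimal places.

E[X | Box Red] = (7 + 13 + 13 + 2 + 0)/5 = 7
E[X | Box Blue] = (9 + 11 + 14)/3 = 34/3
E[X] = (1/2)·7 + (1/2)·34/3 = 55/6 ≈ 9.17

$9.17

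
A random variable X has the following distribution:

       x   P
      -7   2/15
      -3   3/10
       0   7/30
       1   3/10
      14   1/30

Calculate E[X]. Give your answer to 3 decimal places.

-1.067

E[X] = (2/15)·(-7) + (3/10)·(-3) + (7/30)·0 + (3/10)·1 + (1/30)·14
     = -16/15 ≈ -1.067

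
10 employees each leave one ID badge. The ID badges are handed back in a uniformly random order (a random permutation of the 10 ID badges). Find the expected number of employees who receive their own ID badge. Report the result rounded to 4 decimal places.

Let Xᵢ = 1 if person i gets their own ID badge. For each i, P(Xᵢ=1) = 1/10.
By linearity of expectation, E[X₁+…+X_10] = 10·(1/10) = 1.
≈ 1.0000

1.0000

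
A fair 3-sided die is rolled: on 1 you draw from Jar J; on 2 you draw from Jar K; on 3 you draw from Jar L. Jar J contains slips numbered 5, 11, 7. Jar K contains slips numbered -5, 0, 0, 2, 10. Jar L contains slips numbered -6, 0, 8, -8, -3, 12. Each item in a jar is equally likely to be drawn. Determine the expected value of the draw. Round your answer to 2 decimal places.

3.19

E[X | Jar J] = (5 + 11 + 7)/3 = 23/3
E[X | Jar K] = (-5 + 0 + 0 + 2 + 10)/5 = 7/5
E[X | Jar L] = (-6 + 0 + 8 − 8 − 3 + 12)/6 = 1/2
E[X] = (1/3)·23/3 + (1/3)·7/5 + (1/3)·1/2 = 287/90 ≈ 3.19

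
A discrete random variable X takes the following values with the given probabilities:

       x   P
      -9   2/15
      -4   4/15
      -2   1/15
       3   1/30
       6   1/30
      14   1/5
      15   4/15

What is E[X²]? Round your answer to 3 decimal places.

E[X²] = (2/15)·81 + (4/15)·16 + (1/15)·4 + (1/30)·9 + (1/30)·36 + (1/5)·196 + (4/15)·225
     = 3481/30 ≈ 116.033

116.033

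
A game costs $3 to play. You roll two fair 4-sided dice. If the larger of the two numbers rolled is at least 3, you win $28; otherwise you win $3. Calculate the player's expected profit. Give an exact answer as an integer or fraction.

75/4 dollars

E[payout] = (1/4)·3 + (3/4)·28 = 87/4
Expected profit = 87/4 − 3 = 75/4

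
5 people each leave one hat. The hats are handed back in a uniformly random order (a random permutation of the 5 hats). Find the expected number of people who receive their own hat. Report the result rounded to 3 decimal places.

1.000

Let Xᵢ = 1 if person i gets their own hat. For each i, P(Xᵢ=1) = 1/5.
By linearity of expectation, E[X₁+…+X_5] = 5·(1/5) = 1.
≈ 1.000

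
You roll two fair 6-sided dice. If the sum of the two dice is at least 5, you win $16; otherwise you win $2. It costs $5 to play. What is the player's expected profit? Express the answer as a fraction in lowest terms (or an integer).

26/3 dollars

E[payout] = (1/6)·2 + (5/6)·16 = 41/3
Expected profit = 41/3 − 5 = 26/3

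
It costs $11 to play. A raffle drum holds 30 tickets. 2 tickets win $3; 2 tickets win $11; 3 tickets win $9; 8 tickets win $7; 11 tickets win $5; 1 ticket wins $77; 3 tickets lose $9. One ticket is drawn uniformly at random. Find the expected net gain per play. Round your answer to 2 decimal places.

E[payout] = (2/30)·3 + (2/30)·11 + (3/30)·9 + (8/30)·7 + (11/30)·5 + (1/30)·77 + (3/30)·(-9) = 36/5
Expected profit = 36/5 − 11 = -19/5 ≈ -$3.80

-$3.80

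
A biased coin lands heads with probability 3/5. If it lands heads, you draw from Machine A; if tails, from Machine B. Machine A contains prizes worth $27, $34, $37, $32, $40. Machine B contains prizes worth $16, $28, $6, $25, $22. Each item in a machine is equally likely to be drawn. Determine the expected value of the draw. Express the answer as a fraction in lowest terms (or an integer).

704/25 dollars

E[X | Machine A] = (27 + 34 + 37 + 32 + 40)/5 = 34
E[X | Machine B] = (16 + 28 + 6 + 25 + 22)/5 = 97/5
E[X] = (3/5)·34 + (2/5)·97/5 = 704/25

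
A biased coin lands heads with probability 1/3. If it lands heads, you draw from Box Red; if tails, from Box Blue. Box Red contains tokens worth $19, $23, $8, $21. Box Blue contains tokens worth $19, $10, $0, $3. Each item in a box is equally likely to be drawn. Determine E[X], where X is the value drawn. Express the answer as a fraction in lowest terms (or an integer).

45/4 dollars

E[X | Box Red] = (19 + 23 + 8 + 21)/4 = 71/4
E[X | Box Blue] = (19 + 10 + 0 + 3)/4 = 8
E[X] = (1/3)·71/4 + (2/3)·8 = 45/4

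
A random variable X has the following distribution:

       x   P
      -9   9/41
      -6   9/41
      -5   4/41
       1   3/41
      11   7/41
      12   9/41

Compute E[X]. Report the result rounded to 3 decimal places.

0.805

E[X] = (9/41)·(-9) + (9/41)·(-6) + (4/41)·(-5) + (3/41)·1 + (7/41)·11 + (9/41)·12
     = 33/41 ≈ 0.805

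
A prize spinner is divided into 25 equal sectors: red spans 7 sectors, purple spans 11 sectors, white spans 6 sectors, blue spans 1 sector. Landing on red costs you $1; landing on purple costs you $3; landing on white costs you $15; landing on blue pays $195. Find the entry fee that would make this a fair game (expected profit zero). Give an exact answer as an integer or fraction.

E[payout] = (7/25)·(-1) + (11/25)·(-3) + (6/25)·(-15) + (1/25)·195 = 13/5
Fair fee = E[payout] = 13/5

13/5 dollars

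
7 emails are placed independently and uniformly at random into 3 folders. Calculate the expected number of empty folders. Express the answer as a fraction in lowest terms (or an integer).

Let Xⱼ=1 if folder j is empty. P(Xⱼ=1) = ((3-1)/3)^7 = 128/2187.
By linearity, E[#empty] = 3·128/2187 = 128/729.

128/729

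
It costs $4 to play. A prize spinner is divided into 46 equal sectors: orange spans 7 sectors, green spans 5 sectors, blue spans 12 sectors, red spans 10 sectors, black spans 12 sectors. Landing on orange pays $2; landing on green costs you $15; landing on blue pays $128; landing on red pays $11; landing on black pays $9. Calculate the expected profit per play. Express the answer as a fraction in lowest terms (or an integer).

1509/46 dollars

E[payout] = (7/46)·2 + (5/46)·(-15) + (12/46)·128 + (10/46)·11 + (12/46)·9 = 1693/46
Expected profit = 1693/46 − 4 = 1509/46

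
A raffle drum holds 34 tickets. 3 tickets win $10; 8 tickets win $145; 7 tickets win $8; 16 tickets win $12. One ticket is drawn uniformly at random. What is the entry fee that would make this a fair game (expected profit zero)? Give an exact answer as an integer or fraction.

719/17 dollars

E[payout] = (3/34)·10 + (8/34)·145 + (7/34)·8 + (16/34)·12 = 719/17
Fair fee = E[payout] = 719/17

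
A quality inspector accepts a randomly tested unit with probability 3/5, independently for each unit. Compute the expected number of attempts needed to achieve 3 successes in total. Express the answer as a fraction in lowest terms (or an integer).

By linearity (sum of 3 independent geometric waits), E[trials] = 3/p = 3/(3/5) = 5.

5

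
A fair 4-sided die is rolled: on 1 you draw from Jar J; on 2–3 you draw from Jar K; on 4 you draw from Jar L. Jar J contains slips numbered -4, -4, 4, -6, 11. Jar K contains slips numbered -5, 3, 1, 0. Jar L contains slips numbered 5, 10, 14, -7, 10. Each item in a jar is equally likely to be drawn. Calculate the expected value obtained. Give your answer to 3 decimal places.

E[X | Jar J] = (-4 − 4 + 4 − 6 + 11)/5 = 1/5
E[X | Jar K] = (-5 + 3 + 1 + 0)/4 = -1/4
E[X | Jar L] = (5 + 10 + 14 − 7 + 10)/5 = 32/5
E[X] = (1/4)·1/5 + (1/2)·(-1/4) + (1/4)·32/5 = 61/40 ≈ 1.525

1.525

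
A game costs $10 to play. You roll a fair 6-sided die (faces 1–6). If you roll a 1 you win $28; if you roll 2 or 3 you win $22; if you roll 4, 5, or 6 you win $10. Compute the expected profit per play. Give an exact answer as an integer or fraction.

E[payout] = (1/2)·10 + (1/3)·22 + (1/6)·28 = 17
Expected profit = 17 − 10 = 7

$7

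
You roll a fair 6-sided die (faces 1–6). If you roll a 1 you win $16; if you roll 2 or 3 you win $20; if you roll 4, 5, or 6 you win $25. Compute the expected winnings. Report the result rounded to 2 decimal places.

$21.83

E[payout] = (1/6)·16 + (1/3)·20 + (1/2)·25 = 131/6
≈ $21.83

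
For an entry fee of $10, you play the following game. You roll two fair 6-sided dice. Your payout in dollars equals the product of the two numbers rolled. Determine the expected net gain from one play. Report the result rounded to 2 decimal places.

Distribution of the product of the two numbers rolled: 1 w.p. 1/36, 2 w.p. 1/18, 3 w.p. 1/18, 4 w.p. 1/12, 5 w.p. 1/18, 6 w.p. 1/9, …
E[payout] = (1/36)·1 + (1/18)·2 + (1/18)·3 + (1/12)·4 + (1/18)·5 + (1/9)·6 + (1/18)·8 + (1/36)·9 + (1/18)·10 + (1/9)·12 + (1/18)·15 + (1/36)·16 + (1/18)·18 + (1/18)·20 + (1/18)·24 + (1/36)·25 + (1/18)·30 + (1/36)·36 = 49/4
Expected profit = 49/4 − 10 = 9/4 ≈ $2.25

$2.25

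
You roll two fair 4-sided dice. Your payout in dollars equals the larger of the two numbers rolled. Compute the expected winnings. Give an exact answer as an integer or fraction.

Distribution of the larger of the two numbers rolled: 1 w.p. 1/16, 2 w.p. 3/16, 3 w.p. 5/16, 4 w.p. 7/16
E[payout] = (1/16)·1 + (3/16)·2 + (5/16)·3 + (7/16)·4 = 25/8

25/8 dollars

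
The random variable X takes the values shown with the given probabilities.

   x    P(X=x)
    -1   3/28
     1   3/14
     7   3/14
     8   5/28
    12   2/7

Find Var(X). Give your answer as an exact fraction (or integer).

E[X] = (3/28)·(-1) + (3/14)·1 + (3/14)·7 + (5/28)·8 + (2/7)·12 = 181/28
E[X²] = (3/28)·1 + (3/14)·1 + (3/14)·49 + (5/28)·64 + (2/7)·144 = 1775/28
Var(X) = 1775/28 − (181/28)² = 16939/784

16939/784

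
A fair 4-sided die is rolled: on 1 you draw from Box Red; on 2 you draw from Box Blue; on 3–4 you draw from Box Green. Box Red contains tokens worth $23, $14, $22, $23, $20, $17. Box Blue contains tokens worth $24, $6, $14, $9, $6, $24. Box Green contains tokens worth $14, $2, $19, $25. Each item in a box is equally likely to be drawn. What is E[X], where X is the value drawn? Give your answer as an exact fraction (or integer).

E[X | Box Red] = (23 + 14 + 22 + 23 + 20 + 17)/6 = 119/6
E[X | Box Blue] = (24 + 6 + 14 + 9 + 6 + 24)/6 = 83/6
E[X | Box Green] = (14 + 2 + 19 + 25)/4 = 15
E[X] = (1/4)·119/6 + (1/4)·83/6 + (1/2)·15 = 191/12

191/12 dollars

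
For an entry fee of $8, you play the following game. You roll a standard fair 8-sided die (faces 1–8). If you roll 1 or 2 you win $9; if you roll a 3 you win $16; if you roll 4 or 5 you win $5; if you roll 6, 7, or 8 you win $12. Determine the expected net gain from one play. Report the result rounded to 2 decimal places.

$2.00

E[payout] = (1/4)·5 + (1/4)·9 + (3/8)·12 + (1/8)·16 = 10
Expected profit = 10 − 8 = 2 ≈ $2.00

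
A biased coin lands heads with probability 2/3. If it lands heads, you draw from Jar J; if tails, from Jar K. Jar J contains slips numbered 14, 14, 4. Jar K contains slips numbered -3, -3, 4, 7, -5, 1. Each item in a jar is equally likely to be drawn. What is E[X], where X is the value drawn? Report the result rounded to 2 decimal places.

E[X | Jar J] = (14 + 14 + 4)/3 = 32/3
E[X | Jar K] = (-3 − 3 + 4 + 7 − 5 + 1)/6 = 1/6
E[X] = (2/3)·32/3 + (1/3)·1/6 = 43/6 ≈ 7.17

7.17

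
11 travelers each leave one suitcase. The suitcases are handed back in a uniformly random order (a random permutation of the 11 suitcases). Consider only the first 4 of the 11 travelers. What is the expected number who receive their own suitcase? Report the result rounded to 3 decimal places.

0.364

Let Xᵢ = 1 if person i gets their own suitcase. For each i, P(Xᵢ=1) = 1/11.
By linearity of expectation, E[X₁+…+X_4] = 4·(1/11) = 4/11.
≈ 0.364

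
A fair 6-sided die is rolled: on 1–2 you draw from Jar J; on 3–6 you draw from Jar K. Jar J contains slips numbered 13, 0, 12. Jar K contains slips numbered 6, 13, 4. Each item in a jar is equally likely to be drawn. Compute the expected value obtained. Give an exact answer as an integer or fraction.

E[X | Jar J] = (13 + 0 + 12)/3 = 25/3
E[X | Jar K] = (6 + 13 + 4)/3 = 23/3
E[X] = (1/3)·25/3 + (2/3)·23/3 = 71/9

71/9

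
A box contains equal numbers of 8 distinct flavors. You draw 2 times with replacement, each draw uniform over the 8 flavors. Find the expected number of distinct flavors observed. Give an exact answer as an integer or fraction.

Let Xⱼ=1 if type j appears at least once. P(Xⱼ=1) = 1 − ((8−1)/8)^2 = 15/64.
E[#distinct] = 8·15/64 = 15/8.

15/8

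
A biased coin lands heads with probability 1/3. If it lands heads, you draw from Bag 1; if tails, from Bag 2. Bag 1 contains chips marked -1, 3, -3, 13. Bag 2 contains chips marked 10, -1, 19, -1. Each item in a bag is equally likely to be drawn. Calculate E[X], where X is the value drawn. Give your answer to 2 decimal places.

E[X | Bag 1] = (-1 + 3 − 3 + 13)/4 = 3
E[X | Bag 2] = (10 − 1 + 19 − 1)/4 = 27/4
E[X] = (1/3)·3 + (2/3)·27/4 = 11/2 ≈ 5.50

5.50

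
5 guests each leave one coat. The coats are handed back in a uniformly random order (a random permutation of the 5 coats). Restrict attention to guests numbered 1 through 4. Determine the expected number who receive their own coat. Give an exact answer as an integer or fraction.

Let Xᵢ = 1 if person i gets their own coat. For each i, P(Xᵢ=1) = 1/5.
By linearity of expectation, E[X₁+…+X_4] = 4·(1/5) = 4/5.

4/5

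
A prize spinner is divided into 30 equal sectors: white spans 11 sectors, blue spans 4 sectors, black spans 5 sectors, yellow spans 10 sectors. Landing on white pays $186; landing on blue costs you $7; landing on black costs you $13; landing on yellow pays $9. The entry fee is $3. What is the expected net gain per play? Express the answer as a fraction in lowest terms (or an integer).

E[payout] = (11/30)·186 + (4/30)·(-7) + (5/30)·(-13) + (10/30)·9 = 681/10
Expected profit = 681/10 − 3 = 651/10

651/10 dollars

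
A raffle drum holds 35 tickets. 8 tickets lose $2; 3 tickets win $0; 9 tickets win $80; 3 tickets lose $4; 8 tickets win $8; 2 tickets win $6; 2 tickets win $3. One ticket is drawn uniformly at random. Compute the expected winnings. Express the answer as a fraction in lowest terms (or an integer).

774/35 dollars

E[payout] = (8/35)·(-2) + (3/35)·0 + (9/35)·80 + (3/35)·(-4) + (8/35)·8 + (2/35)·6 + (2/35)·3 = 774/35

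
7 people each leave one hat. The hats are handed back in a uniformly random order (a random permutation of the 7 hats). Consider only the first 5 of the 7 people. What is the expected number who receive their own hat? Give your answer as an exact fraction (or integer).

5/7

Let Xᵢ = 1 if person i gets their own hat. For each i, P(Xᵢ=1) = 1/7.
By linearity of expectation, E[X₁+…+X_5] = 5·(1/7) = 5/7.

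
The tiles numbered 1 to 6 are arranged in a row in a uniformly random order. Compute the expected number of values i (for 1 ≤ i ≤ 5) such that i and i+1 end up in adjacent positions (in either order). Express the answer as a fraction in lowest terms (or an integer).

5/3

For each i ∈ {1,…,5}, let Xᵢ = 1 if i and i+1 are adjacent. P(Xᵢ=1) = 2·(6−1)!/6! = 2/6.
By linearity, E[ΣXᵢ] = (5)·(2/6) = 5/3.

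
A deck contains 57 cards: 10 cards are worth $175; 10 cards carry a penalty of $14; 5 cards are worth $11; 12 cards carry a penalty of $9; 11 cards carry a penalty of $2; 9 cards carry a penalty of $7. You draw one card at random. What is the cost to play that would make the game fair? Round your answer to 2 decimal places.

E[payout] = (10/57)·175 + (10/57)·(-14) + (5/57)·11 + (12/57)·(-9) + (11/57)·(-2) + (9/57)·(-7) = 1472/57
Fair fee = E[payout] = 1472/57 ≈ $25.82

$25.82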